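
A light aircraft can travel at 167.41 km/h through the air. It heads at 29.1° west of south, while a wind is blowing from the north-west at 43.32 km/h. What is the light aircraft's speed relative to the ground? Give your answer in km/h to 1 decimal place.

184.1 km/h

Taking east as x and north as y: velocity relative to the air = (-81.417, -146.278) km/h; the air relative to ground = (30.632, -30.632) km/h.
Velocity relative to ground = (-81.417, -146.278) + (30.632, -30.632) = (-50.786, -176.910) km/h.
Speed = |(-50.786, -176.910)| = 184.055 km/h.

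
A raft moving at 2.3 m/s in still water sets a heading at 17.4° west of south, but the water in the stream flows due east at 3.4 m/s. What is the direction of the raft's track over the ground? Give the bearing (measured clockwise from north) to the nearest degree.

Taking east as x and north as y: velocity relative to the water = (-0.688, -2.195) m/s; the water relative to ground = (3.400, 0.000) m/s.
Velocity relative to ground = (-0.688, -2.195) + (3.400, 0.000) = (2.712, -2.195) m/s.
Bearing = atan2(2.71, -2.19) = 128.98° clockwise from north.

129°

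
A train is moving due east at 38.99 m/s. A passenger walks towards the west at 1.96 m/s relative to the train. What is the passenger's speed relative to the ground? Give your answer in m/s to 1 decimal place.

Taking east as x and north as y: train velocity = (38.990, 0.000) m/s; passenger velocity relative to train = (-1.960, 0.000) m/s.
Velocity relative to ground = (38.990, 0.000) + (-1.960, 0.000) = (37.030, 0.000) m/s.
Speed = |(37.030, 0.000)| = 37.030 m/s.

37.0 m/s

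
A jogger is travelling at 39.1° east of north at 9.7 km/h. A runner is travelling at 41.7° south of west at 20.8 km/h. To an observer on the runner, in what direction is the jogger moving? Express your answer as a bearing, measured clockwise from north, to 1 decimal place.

045.4°

Taking east as x and north as y: jogger velocity = (6.118, 7.528) km/h; runner velocity = (-15.530, -13.837) km/h.
Velocity of jogger relative to runner = (6.118, 7.528) − (-15.530, -13.837) = (21.648, 21.364) km/h.
Bearing = atan2(21.65, 21.36) = 45.38° clockwise from north.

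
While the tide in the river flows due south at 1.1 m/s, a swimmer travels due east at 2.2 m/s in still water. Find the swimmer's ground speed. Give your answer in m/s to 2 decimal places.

Taking east as x and north as y: velocity relative to the water = (2.200, 0.000) m/s; the water relative to ground = (0.000, -1.100) m/s.
Velocity relative to ground = (2.200, 0.000) + (0.000, -1.100) = (2.200, -1.100) m/s.
Speed = |(2.200, -1.100)| = 2.460 m/s.

2.46 m/s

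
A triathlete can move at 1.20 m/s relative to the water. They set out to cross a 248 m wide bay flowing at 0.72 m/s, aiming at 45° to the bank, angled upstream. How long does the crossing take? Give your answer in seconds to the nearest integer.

292 s

The component of the triathlete's velocity perpendicular to the bank is 1.20 × sin 45° = 0.849 m/s.
The flow acts along the bank and has no component across it.
Time = 248 / 0.849 = 292.271 s.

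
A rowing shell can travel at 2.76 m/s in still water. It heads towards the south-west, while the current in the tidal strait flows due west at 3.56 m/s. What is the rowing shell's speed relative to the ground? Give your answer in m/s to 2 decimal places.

Taking east as x and north as y: velocity relative to the water = (-1.952, -1.952) m/s; the water relative to ground = (-3.560, 0.000) m/s.
Velocity relative to ground = (-1.952, -1.952) + (-3.560, 0.000) = (-5.512, -1.952) m/s.
Speed = |(-5.512, -1.952)| = 5.847 m/s.

5.85 m/s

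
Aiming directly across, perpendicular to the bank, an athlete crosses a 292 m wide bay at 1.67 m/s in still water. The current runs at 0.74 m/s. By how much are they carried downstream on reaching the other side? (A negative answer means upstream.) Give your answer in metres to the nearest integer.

Perpendicular speed = 1.670 m/s; crossing time = 292 / 1.670 = 174.850 s.
Net downstream speed = 0.740 m/s.
Drift = 0.740 × 174.850 = 129.389 m (downstream).

129 m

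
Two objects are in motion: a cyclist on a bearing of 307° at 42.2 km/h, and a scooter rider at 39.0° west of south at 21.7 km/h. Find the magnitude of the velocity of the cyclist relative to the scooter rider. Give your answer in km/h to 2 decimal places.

46.77 km/h

Taking east as x and north as y: cyclist velocity = (-33.702, 25.397) km/h; scooter rider velocity = (-13.656, -16.864) km/h.
Velocity of cyclist relative to scooter rider = (-33.702, 25.397) − (-13.656, -16.864) = (-20.046, 42.261) km/h.
Magnitude = |(-20.046, 42.261)| = 46.774 km/h.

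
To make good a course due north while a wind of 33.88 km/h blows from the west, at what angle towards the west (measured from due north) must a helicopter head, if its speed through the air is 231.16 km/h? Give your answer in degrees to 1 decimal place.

8.4°

The wind pushes perpendicular to the desired track; the heading must have a component into the wind equal to 33.88 km/h: 231.16 sin θ = 33.88.
sin θ = 0.1466, so θ = 8.428°.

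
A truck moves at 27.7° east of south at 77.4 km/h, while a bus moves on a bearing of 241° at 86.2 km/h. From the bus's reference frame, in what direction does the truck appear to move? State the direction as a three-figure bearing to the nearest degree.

Taking east as x and north as y: truck velocity = (35.979, -68.529) km/h; bus velocity = (-75.392, -41.791) km/h.
Velocity of truck relative to bus = (35.979, -68.529) − (-75.392, -41.791) = (111.371, -26.739) km/h.
Bearing = atan2(111.37, -26.74) = 103.50° clockwise from north.

104°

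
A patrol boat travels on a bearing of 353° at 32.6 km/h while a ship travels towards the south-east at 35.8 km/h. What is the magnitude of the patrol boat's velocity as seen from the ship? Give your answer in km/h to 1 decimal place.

64.7 km/h

Taking east as x and north as y: patrol boat velocity = (-3.973, 32.357) km/h; ship velocity = (25.314, -25.314) km/h.
Velocity of patrol boat relative to ship = (-3.973, 32.357) − (25.314, -25.314) = (-29.287, 57.671) km/h.
Magnitude = |(-29.287, 57.671)| = 64.682 km/h.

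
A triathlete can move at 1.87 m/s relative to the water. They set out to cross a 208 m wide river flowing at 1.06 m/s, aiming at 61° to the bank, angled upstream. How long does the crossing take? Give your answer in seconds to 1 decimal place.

127.2 s

The component of the triathlete's velocity perpendicular to the bank is 1.87 × sin 61° = 1.636 m/s.
The current is parallel to the bank, so it does not affect the crossing time.
Time = 208 / 1.636 = 127.175 s.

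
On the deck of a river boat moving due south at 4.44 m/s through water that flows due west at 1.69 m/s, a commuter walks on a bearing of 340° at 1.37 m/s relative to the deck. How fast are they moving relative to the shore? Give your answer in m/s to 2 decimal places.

In east/north components (m/s): commuter relative to river boat = (-0.469, 1.287); river boat relative to water = (0.000, -4.440); water relative to ground = (-1.690, 0.000).
Sum = (-2.159, -3.153) m/s.
Speed = |(-2.159, -3.153)| = 3.821 m/s.

3.82 m/s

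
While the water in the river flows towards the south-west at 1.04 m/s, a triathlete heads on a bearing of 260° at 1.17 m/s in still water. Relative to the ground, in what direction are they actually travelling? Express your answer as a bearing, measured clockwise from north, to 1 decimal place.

243.6°

Taking east as x and north as y: velocity relative to the water = (-1.152, -0.203) m/s; the water relative to ground = (-0.735, -0.735) m/s.
Velocity relative to ground = (-1.152, -0.203) + (-0.735, -0.735) = (-1.888, -0.939) m/s.
Bearing = atan2(-1.89, -0.94) = 243.56° clockwise from north.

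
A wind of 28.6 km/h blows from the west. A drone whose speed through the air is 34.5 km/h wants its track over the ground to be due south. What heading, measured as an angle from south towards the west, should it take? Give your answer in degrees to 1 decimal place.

The wind pushes perpendicular to the desired track; the heading must have a component into the wind equal to 28.6 km/h: 34.5 sin θ = 28.6.
sin θ = 0.8290, so θ = 55.995°.

56.0°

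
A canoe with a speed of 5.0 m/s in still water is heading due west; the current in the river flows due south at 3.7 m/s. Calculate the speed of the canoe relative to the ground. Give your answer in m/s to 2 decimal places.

6.22 m/s

Taking east as x and north as y: velocity relative to the water = (-5.000, 0.000) m/s; the water relative to ground = (0.000, -3.700) m/s.
Velocity relative to ground = (-5.000, 0.000) + (0.000, -3.700) = (-5.000, -3.700) m/s.
Speed = |(-5.000, -3.700)| = 6.220 m/s.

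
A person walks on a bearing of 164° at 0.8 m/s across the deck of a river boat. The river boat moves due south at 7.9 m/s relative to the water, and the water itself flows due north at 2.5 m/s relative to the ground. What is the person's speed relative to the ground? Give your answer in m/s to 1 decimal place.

6.2 m/s

In east/north components (m/s): person relative to river boat = (0.221, -0.769); river boat relative to water = (0.000, -7.900); water relative to ground = (0.000, 2.500).
Sum = (0.221, -6.169) m/s.
Speed = |(0.221, -6.169)| = 6.173 m/s.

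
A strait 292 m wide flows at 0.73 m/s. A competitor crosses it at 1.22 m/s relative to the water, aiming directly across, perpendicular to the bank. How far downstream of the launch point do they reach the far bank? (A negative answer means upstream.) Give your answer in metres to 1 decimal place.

Perpendicular speed = 1.220 m/s; crossing time = 292 / 1.220 = 239.344 s.
Net downstream speed = 0.730 m/s.
Drift = 0.730 × 239.344 = 174.721 m (downstream).

174.7 m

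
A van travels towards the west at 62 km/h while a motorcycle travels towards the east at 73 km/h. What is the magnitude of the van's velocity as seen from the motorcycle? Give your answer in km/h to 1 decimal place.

135.0 km/h

Taking east as x and north as y: van velocity = (-62.000, 0.000) km/h; motorcycle velocity = (73.000, 0.000) km/h.
Velocity of van relative to motorcycle = (-62.000, 0.000) − (73.000, 0.000) = (-135.000, 0.000) km/h.
Magnitude = |(-135.000, 0.000)| = 135.000 km/h.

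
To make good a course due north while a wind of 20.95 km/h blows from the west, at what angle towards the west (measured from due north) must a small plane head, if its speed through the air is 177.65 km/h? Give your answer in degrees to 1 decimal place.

The wind pushes perpendicular to the desired track; the heading must have a component into the wind equal to 20.95 km/h: 177.65 sin θ = 20.95.
sin θ = 0.1179, so θ = 6.773°.

6.8°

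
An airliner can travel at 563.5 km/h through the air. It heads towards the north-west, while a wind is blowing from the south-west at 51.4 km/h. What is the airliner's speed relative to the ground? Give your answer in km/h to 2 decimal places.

565.84 km/h

Taking east as x and north as y: velocity relative to the air = (-398.455, 398.455) km/h; the air relative to ground = (36.345, 36.345) km/h.
Velocity relative to ground = (-398.455, 398.455) + (36.345, 36.345) = (-362.109, 434.800) km/h.
Speed = |(-362.109, 434.800)| = 565.839 km/h.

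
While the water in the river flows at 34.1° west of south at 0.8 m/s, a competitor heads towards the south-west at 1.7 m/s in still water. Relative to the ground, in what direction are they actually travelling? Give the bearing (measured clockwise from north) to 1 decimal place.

221.5°

Taking east as x and north as y: velocity relative to the water = (-1.202, -1.202) m/s; the water relative to ground = (-0.449, -0.662) m/s.
Velocity relative to ground = (-1.202, -1.202) + (-0.449, -0.662) = (-1.651, -1.865) m/s.
Bearing = atan2(-1.65, -1.86) = 221.52° clockwise from north.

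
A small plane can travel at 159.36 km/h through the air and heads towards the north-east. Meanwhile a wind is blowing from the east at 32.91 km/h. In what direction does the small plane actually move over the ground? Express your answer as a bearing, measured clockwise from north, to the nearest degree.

035°

Taking east as x and north as y: velocity relative to the air = (112.685, 112.685) km/h; the air relative to ground = (-32.910, 0.000) km/h.
Velocity relative to ground = (112.685, 112.685) + (-32.910, 0.000) = (79.775, 112.685) km/h.
Bearing = atan2(79.77, 112.68) = 35.30° clockwise from north.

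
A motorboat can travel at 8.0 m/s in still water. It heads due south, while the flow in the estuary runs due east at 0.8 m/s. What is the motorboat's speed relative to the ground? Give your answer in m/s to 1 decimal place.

Taking east as x and north as y: velocity relative to the water = (0.000, -8.000) m/s; the water relative to ground = (0.800, 0.000) m/s.
Velocity relative to ground = (0.000, -8.000) + (0.800, 0.000) = (0.800, -8.000) m/s.
Speed = |(0.800, -8.000)| = 8.040 m/s.

8.0 m/s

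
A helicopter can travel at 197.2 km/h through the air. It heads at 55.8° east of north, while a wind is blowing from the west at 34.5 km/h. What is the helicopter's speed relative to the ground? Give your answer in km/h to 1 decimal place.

226.6 km/h

Taking east as x and north as y: velocity relative to the air = (163.100, 110.843) km/h; the air relative to ground = (34.500, 0.000) km/h.
Velocity relative to ground = (163.100, 110.843) + (34.500, 0.000) = (197.600, 110.843) km/h.
Speed = |(197.600, 110.843)| = 226.566 km/h.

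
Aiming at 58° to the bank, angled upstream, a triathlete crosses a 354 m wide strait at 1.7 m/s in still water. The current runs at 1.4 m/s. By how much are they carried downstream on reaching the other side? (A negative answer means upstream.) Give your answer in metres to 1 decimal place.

Perpendicular speed = 1.442 m/s; crossing time = 354 / 1.442 = 245.547 s.
Net downstream speed = 0.499 m/s.
Drift = 0.499 × 245.547 = 122.561 m (downstream).

122.6 m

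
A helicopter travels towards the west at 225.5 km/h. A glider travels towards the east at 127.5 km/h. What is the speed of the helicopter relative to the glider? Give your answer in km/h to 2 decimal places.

353.00 km/h

Taking east as x and north as y: helicopter velocity = (-225.500, 0.000) km/h; glider velocity = (127.500, 0.000) km/h.
Velocity of helicopter relative to glider = (-225.500, 0.000) − (127.500, 0.000) = (-353.000, 0.000) km/h.
Magnitude = |(-353.000, 0.000)| = 353.000 km/h.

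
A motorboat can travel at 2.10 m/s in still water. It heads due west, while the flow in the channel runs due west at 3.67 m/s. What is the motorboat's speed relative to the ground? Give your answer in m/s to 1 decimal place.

Taking east as x and north as y: velocity relative to the water = (-2.100, 0.000) m/s; the water relative to ground = (-3.670, 0.000) m/s.
Velocity relative to ground = (-2.100, 0.000) + (-3.670, 0.000) = (-5.770, 0.000) m/s.
Speed = |(-5.770, 0.000)| = 5.770 m/s.

5.8 m/s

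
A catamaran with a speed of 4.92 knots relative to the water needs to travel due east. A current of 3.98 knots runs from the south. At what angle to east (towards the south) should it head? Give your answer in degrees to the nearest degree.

54°

The current pushes perpendicular to the desired track; the heading must have a component into the current equal to 3.98 knots: 4.92 sin θ = 3.98.
sin θ = 0.8089, so θ = 53.993°.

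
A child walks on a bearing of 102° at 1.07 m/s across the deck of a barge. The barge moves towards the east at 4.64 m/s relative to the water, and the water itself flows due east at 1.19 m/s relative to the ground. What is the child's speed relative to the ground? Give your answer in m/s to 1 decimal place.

In east/north components (m/s): child relative to barge = (1.047, -0.222); barge relative to water = (4.640, 0.000); water relative to ground = (1.190, 0.000).
Sum = (6.877, -0.222) m/s.
Speed = |(6.877, -0.222)| = 6.880 m/s.

6.9 m/s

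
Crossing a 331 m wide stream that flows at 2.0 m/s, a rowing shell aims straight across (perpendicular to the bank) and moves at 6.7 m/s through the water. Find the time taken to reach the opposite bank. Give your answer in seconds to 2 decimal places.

The component of the rowing shell's velocity perpendicular to the bank is 6.7 m/s.
Only the cross-stream component determines the crossing time; the current contributes nothing perpendicular to the bank.
Time = 331 / 6.700 = 49.403 s.

49.40 s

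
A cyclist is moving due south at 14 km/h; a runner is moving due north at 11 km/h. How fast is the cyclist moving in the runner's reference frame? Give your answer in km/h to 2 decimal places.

Taking east as x and north as y: cyclist velocity = (0.000, -14.000) km/h; runner velocity = (0.000, 11.000) km/h.
Velocity of cyclist relative to runner = (0.000, -14.000) − (0.000, 11.000) = (0.000, -25.000) km/h.
Magnitude = |(0.000, -25.000)| = 25.000 km/h.

25.00 km/h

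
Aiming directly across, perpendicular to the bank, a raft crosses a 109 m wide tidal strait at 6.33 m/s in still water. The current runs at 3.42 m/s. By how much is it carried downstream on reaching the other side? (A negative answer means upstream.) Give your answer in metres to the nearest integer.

59 m

Perpendicular speed = 6.330 m/s; crossing time = 109 / 6.330 = 17.220 s.
Net downstream speed = 3.420 m/s.
Drift = 3.420 × 17.220 = 58.891 m (downstream).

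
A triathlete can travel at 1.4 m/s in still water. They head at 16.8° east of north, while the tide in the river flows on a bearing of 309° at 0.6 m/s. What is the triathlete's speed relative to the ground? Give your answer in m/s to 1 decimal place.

Taking east as x and north as y: velocity relative to the water = (0.405, 1.340) m/s; the water relative to ground = (-0.466, 0.378) m/s.
Velocity relative to ground = (0.405, 1.340) + (-0.466, 0.378) = (-0.062, 1.718) m/s.
Speed = |(-0.062, 1.718)| = 1.719 m/s.

1.7 m/s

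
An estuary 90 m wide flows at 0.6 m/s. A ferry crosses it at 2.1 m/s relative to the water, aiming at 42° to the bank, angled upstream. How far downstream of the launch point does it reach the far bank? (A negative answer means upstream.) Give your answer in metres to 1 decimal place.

Perpendicular speed = 1.405 m/s; crossing time = 90 / 1.405 = 64.049 s.
Net downstream speed = -0.961 m/s.
Drift = -0.961 × 64.049 = -61.526 m (upstream).

-61.5 m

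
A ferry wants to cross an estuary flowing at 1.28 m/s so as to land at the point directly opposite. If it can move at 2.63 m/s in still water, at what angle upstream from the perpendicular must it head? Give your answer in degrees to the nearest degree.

29°

To cancel the current, the upstream component of the ferry's velocity must equal the flow: 2.63 sin θ = 1.28.
sin θ = 1.28 / 2.63 = 0.4867.
θ = arcsin(0.4867) = 29.123°.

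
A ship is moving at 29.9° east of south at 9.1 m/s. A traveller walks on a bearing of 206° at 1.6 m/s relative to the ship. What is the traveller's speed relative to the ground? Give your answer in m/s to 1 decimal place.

Taking east as x and north as y: ship velocity = (4.536, -7.889) m/s; traveller velocity relative to ship = (-0.701, -1.438) m/s.
Velocity relative to ground = (4.536, -7.889) + (-0.701, -1.438) = (3.835, -9.327) m/s.
Speed = |(3.835, -9.327)| = 10.084 m/s.

10.1 m/s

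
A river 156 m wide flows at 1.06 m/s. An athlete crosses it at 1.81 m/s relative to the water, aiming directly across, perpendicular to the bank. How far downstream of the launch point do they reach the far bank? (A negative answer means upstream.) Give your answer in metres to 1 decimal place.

Perpendicular speed = 1.810 m/s; crossing time = 156 / 1.810 = 86.188 s.
Net downstream speed = 1.060 m/s.
Drift = 1.060 × 86.188 = 91.359 m (downstream).

91.4 m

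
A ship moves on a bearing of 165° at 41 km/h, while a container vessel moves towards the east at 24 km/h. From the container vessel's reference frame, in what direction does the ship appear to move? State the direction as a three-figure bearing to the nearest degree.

Taking east as x and north as y: ship velocity = (10.612, -39.603) km/h; container vessel velocity = (24.000, 0.000) km/h.
Velocity of ship relative to container vessel = (10.612, -39.603) − (24.000, 0.000) = (-13.388, -39.603) km/h.
Bearing = atan2(-13.39, -39.60) = 198.68° clockwise from north.

199°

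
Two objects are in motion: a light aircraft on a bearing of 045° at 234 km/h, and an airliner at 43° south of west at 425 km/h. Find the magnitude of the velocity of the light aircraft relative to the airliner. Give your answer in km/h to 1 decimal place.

Taking east as x and north as y: light aircraft velocity = (165.463, 165.463) km/h; airliner velocity = (-310.825, -289.849) km/h.
Velocity of light aircraft relative to airliner = (165.463, 165.463) − (-310.825, -289.849) = (476.288, 455.312) km/h.
Magnitude = |(476.288, 455.312)| = 658.908 km/h.

658.9 km/h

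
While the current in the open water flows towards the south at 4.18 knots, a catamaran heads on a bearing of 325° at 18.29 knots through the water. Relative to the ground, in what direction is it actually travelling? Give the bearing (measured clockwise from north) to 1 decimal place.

Taking east as x and north as y: velocity relative to the water = (-10.491, 14.982) knots; the water relative to ground = (0.000, -4.180) knots.
Velocity relative to ground = (-10.491, 14.982) + (0.000, -4.180) = (-10.491, 10.802) knots.
Bearing = atan2(-10.49, 10.80) = 315.84° clockwise from north.

315.8°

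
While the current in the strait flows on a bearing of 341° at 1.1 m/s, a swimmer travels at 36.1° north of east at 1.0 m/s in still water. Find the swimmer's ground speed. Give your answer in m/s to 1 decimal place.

1.7 m/s

Taking east as x and north as y: velocity relative to the water = (0.808, 0.589) m/s; the water relative to ground = (-0.358, 1.040) m/s.
Velocity relative to ground = (0.808, 0.589) + (-0.358, 1.040) = (0.450, 1.629) m/s.
Speed = |(0.450, 1.629)| = 1.690 m/s.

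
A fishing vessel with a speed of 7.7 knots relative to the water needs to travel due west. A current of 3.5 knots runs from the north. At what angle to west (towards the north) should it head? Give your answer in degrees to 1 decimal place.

The current pushes perpendicular to the desired track; the heading must have a component into the current equal to 3.5 knots: 7.7 sin θ = 3.5.
sin θ = 0.4545, so θ = 27.036°.

27.0°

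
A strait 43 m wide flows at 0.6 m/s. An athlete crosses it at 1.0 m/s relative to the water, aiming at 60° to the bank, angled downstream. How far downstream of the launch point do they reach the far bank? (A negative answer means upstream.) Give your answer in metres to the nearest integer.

55 m

Perpendicular speed = 0.866 m/s; crossing time = 43 / 0.866 = 49.652 s.
Net downstream speed = 1.100 m/s.
Drift = 1.100 × 49.652 = 54.617 m (downstream).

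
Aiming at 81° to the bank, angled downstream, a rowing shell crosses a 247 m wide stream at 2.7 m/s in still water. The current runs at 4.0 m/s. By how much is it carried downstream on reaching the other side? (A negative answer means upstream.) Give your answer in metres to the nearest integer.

Perpendicular speed = 2.667 m/s; crossing time = 247 / 2.667 = 92.622 s.
Net downstream speed = 4.422 m/s.
Drift = 4.422 × 92.622 = 409.608 m (downstream).

410 m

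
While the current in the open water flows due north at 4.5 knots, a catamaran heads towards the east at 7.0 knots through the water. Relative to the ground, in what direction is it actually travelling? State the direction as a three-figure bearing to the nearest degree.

Taking east as x and north as y: velocity relative to the water = (7.000, 0.000) knots; the water relative to ground = (0.000, 4.500) knots.
Velocity relative to ground = (7.000, 0.000) + (0.000, 4.500) = (7.000, 4.500) knots.
Bearing = atan2(7.00, 4.50) = 57.26° clockwise from north.

057°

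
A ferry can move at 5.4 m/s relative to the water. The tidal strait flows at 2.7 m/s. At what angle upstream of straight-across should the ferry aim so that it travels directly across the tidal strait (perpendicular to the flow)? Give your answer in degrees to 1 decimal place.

To cancel the current, the upstream component of the ferry's velocity must equal the flow: 5.4 sin θ = 2.7.
sin θ = 2.7 / 5.4 = 0.5000.
θ = arcsin(0.5000) = 30.000°.

30.0°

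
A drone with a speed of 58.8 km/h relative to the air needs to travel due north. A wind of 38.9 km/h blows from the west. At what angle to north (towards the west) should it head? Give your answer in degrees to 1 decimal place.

41.4°

The wind pushes perpendicular to the desired track; the heading must have a component into the wind equal to 38.9 km/h: 58.8 sin θ = 38.9.
sin θ = 0.6616, so θ = 41.419°.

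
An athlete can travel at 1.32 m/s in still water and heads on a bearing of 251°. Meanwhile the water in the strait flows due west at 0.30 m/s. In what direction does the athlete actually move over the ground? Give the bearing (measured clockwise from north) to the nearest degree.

Taking east as x and north as y: velocity relative to the water = (-1.248, -0.430) m/s; the water relative to ground = (-0.300, 0.000) m/s.
Velocity relative to ground = (-1.248, -0.430) + (-0.300, 0.000) = (-1.548, -0.430) m/s.
Bearing = atan2(-1.55, -0.43) = 254.49° clockwise from north.

254°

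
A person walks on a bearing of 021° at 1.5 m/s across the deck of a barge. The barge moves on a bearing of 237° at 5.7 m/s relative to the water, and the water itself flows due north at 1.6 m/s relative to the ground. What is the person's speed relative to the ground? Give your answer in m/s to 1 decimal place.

In east/north components (m/s): person relative to barge = (0.538, 1.400); barge relative to water = (-4.780, -3.104); water relative to ground = (0.000, 1.600).
Sum = (-4.243, -0.104) m/s.
Speed = |(-4.243, -0.104)| = 4.244 m/s.

4.2 m/s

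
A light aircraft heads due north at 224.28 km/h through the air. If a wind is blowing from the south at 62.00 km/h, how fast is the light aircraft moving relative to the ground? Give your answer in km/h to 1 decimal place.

Taking east as x and north as y: velocity relative to the air = (0.000, 224.280) km/h; the air relative to ground = (0.000, 62.000) km/h.
Velocity relative to ground = (0.000, 224.280) + (0.000, 62.000) = (0.000, 286.280) km/h.
Speed = |(0.000, 286.280)| = 286.280 km/h.

286.3 km/h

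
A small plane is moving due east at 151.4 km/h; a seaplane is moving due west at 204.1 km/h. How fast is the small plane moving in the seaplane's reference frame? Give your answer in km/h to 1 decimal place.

Taking east as x and north as y: small plane velocity = (151.400, 0.000) km/h; seaplane velocity = (-204.100, 0.000) km/h.
Velocity of small plane relative to seaplane = (151.400, 0.000) − (-204.100, 0.000) = (355.500, 0.000) km/h.
Magnitude = |(355.500, 0.000)| = 355.500 km/h.

355.5 km/h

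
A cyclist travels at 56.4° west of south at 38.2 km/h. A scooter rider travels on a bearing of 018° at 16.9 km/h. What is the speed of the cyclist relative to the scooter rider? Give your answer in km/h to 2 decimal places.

52.50 km/h

Taking east as x and north as y: cyclist velocity = (-31.818, -21.140) km/h; scooter rider velocity = (5.222, 16.073) km/h.
Velocity of cyclist relative to scooter rider = (-31.818, -21.140) − (5.222, 16.073) = (-37.040, -37.212) km/h.
Magnitude = |(-37.040, -37.212)| = 52.505 km/h.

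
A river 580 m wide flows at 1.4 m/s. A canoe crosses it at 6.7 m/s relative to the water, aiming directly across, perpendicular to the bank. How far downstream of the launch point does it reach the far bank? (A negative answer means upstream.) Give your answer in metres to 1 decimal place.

Perpendicular speed = 6.700 m/s; crossing time = 580 / 6.700 = 86.567 s.
Net downstream speed = 1.400 m/s.
Drift = 1.400 × 86.567 = 121.194 m (downstream).

121.2 m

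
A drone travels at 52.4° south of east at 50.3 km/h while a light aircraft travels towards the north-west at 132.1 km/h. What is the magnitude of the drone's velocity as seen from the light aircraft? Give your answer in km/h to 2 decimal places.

182.10 km/h

Taking east as x and north as y: drone velocity = (30.690, -39.852) km/h; light aircraft velocity = (-93.409, 93.409) km/h.
Velocity of drone relative to light aircraft = (30.690, -39.852) − (-93.409, 93.409) = (124.099, -133.261) km/h.
Magnitude = |(124.099, -133.261)| = 182.096 km/h.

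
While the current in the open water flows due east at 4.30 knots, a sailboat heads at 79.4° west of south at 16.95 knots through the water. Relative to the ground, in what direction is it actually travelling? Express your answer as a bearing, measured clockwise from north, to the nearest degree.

256°

Taking east as x and north as y: velocity relative to the water = (-16.661, -3.118) knots; the water relative to ground = (4.300, 0.000) knots.
Velocity relative to ground = (-16.661, -3.118) + (4.300, 0.000) = (-12.361, -3.118) knots.
Bearing = atan2(-12.36, -3.12) = 255.84° clockwise from north.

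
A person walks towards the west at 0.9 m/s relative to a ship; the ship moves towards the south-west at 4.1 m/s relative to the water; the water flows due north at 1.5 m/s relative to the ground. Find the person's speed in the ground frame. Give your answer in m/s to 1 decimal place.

In east/north components (m/s): person relative to ship = (-0.900, 0.000); ship relative to water = (-2.899, -2.899); water relative to ground = (0.000, 1.500).
Sum = (-3.799, -1.399) m/s.
Speed = |(-3.799, -1.399)| = 4.049 m/s.

4.0 m/s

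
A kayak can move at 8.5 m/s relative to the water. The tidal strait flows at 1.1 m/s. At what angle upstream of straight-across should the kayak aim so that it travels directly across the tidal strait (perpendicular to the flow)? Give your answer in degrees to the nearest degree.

7°

To cancel the current, the upstream component of the kayak's velocity must equal the flow: 8.5 sin θ = 1.1.
sin θ = 1.1 / 8.5 = 0.1294.
θ = arcsin(0.1294) = 7.436°.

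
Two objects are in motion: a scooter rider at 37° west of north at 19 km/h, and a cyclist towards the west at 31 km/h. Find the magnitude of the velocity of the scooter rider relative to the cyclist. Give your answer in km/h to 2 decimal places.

24.76 km/h

Taking east as x and north as y: scooter rider velocity = (-11.434, 15.174) km/h; cyclist velocity = (-31.000, 0.000) km/h.
Velocity of scooter rider relative to cyclist = (-11.434, 15.174) − (-31.000, 0.000) = (19.566, 15.174) km/h.
Magnitude = |(19.566, 15.174)| = 24.760 km/h.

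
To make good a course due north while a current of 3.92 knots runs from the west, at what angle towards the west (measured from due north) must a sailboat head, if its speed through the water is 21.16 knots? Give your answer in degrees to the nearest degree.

The current pushes perpendicular to the desired track; the heading must have a component into the current equal to 3.92 knots: 21.16 sin θ = 3.92.
sin θ = 0.1853, so θ = 10.676°.

11°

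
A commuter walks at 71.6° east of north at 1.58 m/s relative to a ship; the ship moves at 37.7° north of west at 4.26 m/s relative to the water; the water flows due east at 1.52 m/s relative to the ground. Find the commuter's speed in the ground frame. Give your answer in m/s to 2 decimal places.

3.12 m/s

In east/north components (m/s): commuter relative to ship = (1.499, 0.499); ship relative to water = (-3.371, 2.605); water relative to ground = (1.520, 0.000).
Sum = (-0.351, 3.104) m/s.
Speed = |(-0.351, 3.104)| = 3.124 m/s.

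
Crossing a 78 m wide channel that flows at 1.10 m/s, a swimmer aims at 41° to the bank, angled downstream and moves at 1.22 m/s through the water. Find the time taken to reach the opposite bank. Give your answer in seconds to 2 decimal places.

The component of the swimmer's velocity perpendicular to the bank is 1.22 × sin 41° = 0.800 m/s.
The flow acts along the bank and has no component across it.
Time = 78 / 0.800 = 97.452 s.

97.45 s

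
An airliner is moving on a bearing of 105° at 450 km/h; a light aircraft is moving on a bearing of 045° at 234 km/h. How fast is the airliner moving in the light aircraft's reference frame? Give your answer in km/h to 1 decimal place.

389.8 km/h

Taking east as x and north as y: airliner velocity = (434.667, -116.469) km/h; light aircraft velocity = (165.463, 165.463) km/h.
Velocity of airliner relative to light aircraft = (434.667, -116.469) − (165.463, 165.463) = (269.204, -281.932) km/h.
Magnitude = |(269.204, -281.932)| = 389.815 km/h.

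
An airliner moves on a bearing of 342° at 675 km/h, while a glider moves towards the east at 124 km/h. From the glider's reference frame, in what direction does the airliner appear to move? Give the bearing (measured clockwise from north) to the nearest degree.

Taking east as x and north as y: airliner velocity = (-208.586, 641.963) km/h; glider velocity = (124.000, 0.000) km/h.
Velocity of airliner relative to glider = (-208.586, 641.963) − (124.000, 0.000) = (-332.586, 641.963) km/h.
Bearing = atan2(-332.59, 641.96) = 332.61° clockwise from north.

333°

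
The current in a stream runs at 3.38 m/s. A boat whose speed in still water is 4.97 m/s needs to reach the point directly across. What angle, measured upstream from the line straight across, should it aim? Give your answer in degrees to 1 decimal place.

42.8°

To cancel the current, the upstream component of the boat's velocity must equal the flow: 4.97 sin θ = 3.38.
sin θ = 3.38 / 4.97 = 0.6801.
θ = arcsin(0.6801) = 42.850°.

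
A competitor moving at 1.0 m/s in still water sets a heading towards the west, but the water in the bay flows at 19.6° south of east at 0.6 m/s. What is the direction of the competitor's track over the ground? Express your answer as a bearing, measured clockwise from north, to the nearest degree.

Taking east as x and north as y: velocity relative to the water = (-1.000, 0.000) m/s; the water relative to ground = (0.565, -0.201) m/s.
Velocity relative to ground = (-1.000, 0.000) + (0.565, -0.201) = (-0.435, -0.201) m/s.
Bearing = atan2(-0.43, -0.20) = 245.16° clockwise from north.

245°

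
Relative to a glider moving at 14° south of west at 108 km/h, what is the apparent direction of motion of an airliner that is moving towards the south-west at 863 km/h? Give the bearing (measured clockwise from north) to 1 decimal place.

220.9°

Taking east as x and north as y: airliner velocity = (-610.233, -610.233) km/h; glider velocity = (-104.792, -26.128) km/h.
Velocity of airliner relative to glider = (-610.233, -610.233) − (-104.792, -26.128) = (-505.441, -584.106) km/h.
Bearing = atan2(-505.44, -584.11) = 220.87° clockwise from north.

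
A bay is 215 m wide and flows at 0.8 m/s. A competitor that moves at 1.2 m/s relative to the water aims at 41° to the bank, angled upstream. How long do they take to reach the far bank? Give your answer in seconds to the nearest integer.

The component of the competitor's velocity perpendicular to the bank is 1.2 × sin 41° = 0.787 m/s.
Only the cross-stream component determines the crossing time; the current contributes nothing perpendicular to the bank.
Time = 215 / 0.787 = 273.095 s.

273 s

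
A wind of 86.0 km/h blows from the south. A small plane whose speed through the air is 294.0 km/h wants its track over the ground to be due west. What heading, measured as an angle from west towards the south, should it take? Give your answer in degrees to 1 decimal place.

17.0°

The wind pushes perpendicular to the desired track; the heading must have a component into the wind equal to 86.0 km/h: 294.0 sin θ = 86.0.
sin θ = 0.2925, so θ = 17.009°.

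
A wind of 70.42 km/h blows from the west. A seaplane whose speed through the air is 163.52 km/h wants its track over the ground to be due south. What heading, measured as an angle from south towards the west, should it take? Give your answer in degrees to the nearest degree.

26°

The wind pushes perpendicular to the desired track; the heading must have a component into the wind equal to 70.42 km/h: 163.52 sin θ = 70.42.
sin θ = 0.4307, so θ = 25.509°.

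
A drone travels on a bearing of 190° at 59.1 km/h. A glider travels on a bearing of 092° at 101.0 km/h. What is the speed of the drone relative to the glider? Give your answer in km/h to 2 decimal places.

Taking east as x and north as y: drone velocity = (-10.263, -58.202) km/h; glider velocity = (100.938, -3.525) km/h.
Velocity of drone relative to glider = (-10.263, -58.202) − (100.938, -3.525) = (-111.201, -54.677) km/h.
Magnitude = |(-111.201, -54.677)| = 123.916 km/h.

123.92 km/h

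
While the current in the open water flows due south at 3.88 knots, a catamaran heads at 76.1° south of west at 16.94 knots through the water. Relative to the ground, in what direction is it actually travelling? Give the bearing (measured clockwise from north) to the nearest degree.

191°

Taking east as x and north as y: velocity relative to the water = (-4.069, -16.444) knots; the water relative to ground = (0.000, -3.880) knots.
Velocity relative to ground = (-4.069, -16.444) + (0.000, -3.880) = (-4.069, -20.324) knots.
Bearing = atan2(-4.07, -20.32) = 191.32° clockwise from north.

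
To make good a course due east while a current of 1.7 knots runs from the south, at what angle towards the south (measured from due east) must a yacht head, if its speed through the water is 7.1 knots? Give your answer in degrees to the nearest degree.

The current pushes perpendicular to the desired track; the heading must have a component into the current equal to 1.7 knots: 7.1 sin θ = 1.7.
sin θ = 0.2394, so θ = 13.853°.

14°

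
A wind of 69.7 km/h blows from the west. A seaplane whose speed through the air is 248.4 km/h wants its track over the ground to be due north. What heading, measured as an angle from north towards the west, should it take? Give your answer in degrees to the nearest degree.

The wind pushes perpendicular to the desired track; the heading must have a component into the wind equal to 69.7 km/h: 248.4 sin θ = 69.7.
sin θ = 0.2806, so θ = 16.296°.

16°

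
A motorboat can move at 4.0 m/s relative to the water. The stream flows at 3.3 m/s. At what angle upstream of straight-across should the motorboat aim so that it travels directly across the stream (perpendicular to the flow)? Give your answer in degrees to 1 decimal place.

To cancel the current, the upstream component of the motorboat's velocity must equal the flow: 4.0 sin θ = 3.3.
sin θ = 3.3 / 4.0 = 0.8250.
θ = arcsin(0.8250) = 55.588°.

55.6°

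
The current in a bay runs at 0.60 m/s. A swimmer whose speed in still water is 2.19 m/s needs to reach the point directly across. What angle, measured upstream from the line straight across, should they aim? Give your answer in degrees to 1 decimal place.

To cancel the current, the upstream component of the swimmer's velocity must equal the flow: 2.19 sin θ = 0.60.
sin θ = 0.60 / 2.19 = 0.2740.
θ = arcsin(0.2740) = 15.901°.

15.9°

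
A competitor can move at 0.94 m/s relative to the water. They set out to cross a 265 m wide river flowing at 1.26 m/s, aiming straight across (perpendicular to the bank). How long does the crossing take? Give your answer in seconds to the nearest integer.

282 s

The component of the competitor's velocity perpendicular to the bank is 0.94 m/s.
The flow acts along the bank and has no component across it.
Time = 265 / 0.940 = 281.915 s.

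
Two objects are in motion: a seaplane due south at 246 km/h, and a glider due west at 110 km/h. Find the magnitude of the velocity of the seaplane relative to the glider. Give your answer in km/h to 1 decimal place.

Taking east as x and north as y: seaplane velocity = (0.000, -246.000) km/h; glider velocity = (-110.000, 0.000) km/h.
Velocity of seaplane relative to glider = (0.000, -246.000) − (-110.000, 0.000) = (110.000, -246.000) km/h.
Magnitude = |(110.000, -246.000)| = 269.474 km/h.

269.5 km/h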